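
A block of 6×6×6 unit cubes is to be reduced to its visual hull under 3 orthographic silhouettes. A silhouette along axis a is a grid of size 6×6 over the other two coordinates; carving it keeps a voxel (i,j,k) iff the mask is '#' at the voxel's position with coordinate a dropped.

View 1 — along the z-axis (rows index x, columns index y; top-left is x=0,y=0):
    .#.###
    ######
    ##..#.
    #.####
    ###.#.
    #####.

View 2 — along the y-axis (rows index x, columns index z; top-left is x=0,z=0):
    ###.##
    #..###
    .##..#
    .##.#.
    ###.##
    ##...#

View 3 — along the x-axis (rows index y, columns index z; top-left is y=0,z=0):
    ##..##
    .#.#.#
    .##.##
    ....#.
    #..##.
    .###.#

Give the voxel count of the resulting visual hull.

full grid |V| = 216
after view 1 [z-axis, 27 of 36 cells solid] → remaining = 162
after view 2 [y-axis, 23 of 36 cells solid] → remaining = 103
after view 3 [x-axis, 19 of 36 cells solid] → remaining = 54

54 voxels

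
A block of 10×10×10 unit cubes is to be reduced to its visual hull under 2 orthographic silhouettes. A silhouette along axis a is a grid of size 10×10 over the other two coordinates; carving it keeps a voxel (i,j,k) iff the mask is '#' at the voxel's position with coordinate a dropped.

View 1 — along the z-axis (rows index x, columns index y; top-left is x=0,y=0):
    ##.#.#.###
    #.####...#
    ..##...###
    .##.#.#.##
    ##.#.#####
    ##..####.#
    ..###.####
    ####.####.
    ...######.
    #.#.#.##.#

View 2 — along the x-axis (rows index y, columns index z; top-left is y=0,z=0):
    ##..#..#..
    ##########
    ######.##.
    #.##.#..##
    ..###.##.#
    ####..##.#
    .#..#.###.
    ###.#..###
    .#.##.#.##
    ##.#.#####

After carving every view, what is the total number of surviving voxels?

before carving: 1000 voxels (10×10×10)
V1 z: intersect with XY mask (66 set) -- 660 left
V2 x: intersect with YZ mask (67 set) -- 439 left

voxel count = 439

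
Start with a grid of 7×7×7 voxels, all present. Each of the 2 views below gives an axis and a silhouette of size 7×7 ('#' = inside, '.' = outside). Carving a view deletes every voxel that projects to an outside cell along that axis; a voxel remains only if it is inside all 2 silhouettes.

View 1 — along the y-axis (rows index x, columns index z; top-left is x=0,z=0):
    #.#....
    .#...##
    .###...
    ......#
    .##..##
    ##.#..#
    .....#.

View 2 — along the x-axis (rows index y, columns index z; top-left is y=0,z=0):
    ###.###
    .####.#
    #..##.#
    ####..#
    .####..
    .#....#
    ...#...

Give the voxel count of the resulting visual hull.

full grid |V| = 343
after view 1 [y-axis, 18 of 49 cells solid] → remaining = 126
after view 2 [x-axis, 27 of 49 cells solid] → remaining = 71

remaining voxels: 71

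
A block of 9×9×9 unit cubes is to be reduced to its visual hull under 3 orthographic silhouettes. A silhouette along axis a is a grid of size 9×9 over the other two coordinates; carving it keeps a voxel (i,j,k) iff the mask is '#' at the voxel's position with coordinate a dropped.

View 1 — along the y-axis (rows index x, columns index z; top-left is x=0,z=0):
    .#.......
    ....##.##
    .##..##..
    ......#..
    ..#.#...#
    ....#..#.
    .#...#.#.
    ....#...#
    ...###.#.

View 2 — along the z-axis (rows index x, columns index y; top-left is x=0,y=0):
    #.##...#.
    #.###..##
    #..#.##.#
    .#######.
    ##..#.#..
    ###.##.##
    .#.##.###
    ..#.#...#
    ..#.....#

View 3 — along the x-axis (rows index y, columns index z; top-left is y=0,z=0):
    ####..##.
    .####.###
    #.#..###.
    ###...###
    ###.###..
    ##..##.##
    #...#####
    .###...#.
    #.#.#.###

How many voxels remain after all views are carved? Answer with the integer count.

full grid |V| = 729
after view 1 [y-axis, 24 of 81 cells solid] → remaining = 216
after view 2 [z-axis, 44 of 81 cells solid] → remaining = 113
after view 3 [x-axis, 52 of 81 cells solid] → remaining = 67

|visual hull| = 67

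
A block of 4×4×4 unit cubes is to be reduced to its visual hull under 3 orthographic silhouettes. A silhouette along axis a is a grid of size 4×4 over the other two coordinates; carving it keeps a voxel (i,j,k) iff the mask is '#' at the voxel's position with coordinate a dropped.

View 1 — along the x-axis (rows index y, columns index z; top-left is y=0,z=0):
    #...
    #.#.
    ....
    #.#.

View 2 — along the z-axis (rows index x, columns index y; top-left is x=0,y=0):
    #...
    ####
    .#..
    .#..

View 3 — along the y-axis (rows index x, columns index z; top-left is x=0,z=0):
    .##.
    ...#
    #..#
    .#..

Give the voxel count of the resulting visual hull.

before carving: 64 voxels (4×4×4)
V1 x: intersect with YZ mask (5 set) -- 20 left
V2 z: intersect with XY mask (7 set) -- 10 left
V3 y: intersect with XZ mask (6 set) -- 1 left

remaining voxels: 1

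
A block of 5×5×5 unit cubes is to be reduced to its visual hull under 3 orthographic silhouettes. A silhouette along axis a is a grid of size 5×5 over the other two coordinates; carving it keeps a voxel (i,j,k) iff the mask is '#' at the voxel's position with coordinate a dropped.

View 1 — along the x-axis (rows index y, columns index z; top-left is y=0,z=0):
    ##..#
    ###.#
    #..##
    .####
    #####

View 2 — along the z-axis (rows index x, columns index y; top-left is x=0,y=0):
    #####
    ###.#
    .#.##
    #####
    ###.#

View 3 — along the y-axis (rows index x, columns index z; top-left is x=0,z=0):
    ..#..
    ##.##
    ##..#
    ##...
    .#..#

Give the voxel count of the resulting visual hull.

remaining voxels: 39

start: 5×5×5 = 125 voxels
step 1: project along x, AND mask (19/25) → |grid| = 95
step 2: project along z, AND mask (21/25) → |grid| = 81
step 3: project along y, AND mask (12/25) → |grid| = 39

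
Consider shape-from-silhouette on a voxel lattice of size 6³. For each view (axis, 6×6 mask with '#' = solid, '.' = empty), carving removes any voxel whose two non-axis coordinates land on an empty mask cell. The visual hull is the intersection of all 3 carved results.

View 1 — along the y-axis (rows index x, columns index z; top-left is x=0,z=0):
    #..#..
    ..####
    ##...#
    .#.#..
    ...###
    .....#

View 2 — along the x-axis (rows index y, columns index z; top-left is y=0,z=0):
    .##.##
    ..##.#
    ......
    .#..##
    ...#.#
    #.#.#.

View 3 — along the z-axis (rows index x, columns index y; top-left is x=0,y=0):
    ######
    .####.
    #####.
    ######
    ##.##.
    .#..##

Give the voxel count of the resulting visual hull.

remaining voxels: 30

before carving: 216 voxels (6×6×6)
carve view 1 (along y, XZ-mask fill 15/36): 90 voxels remain
carve view 2 (along x, YZ-mask fill 15/36): 39 voxels remain
carve view 3 (along z, XY-mask fill 28/36): 30 voxels remain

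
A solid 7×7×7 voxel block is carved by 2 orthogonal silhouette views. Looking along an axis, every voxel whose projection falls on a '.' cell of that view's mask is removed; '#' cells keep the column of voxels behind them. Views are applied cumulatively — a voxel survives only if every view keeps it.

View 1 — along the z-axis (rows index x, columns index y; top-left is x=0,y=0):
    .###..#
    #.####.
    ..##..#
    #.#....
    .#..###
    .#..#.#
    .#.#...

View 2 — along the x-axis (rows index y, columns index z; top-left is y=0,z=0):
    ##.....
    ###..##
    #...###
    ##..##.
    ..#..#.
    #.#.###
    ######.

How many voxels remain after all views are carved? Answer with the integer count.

initial block: 7^3 = 343
  1. axis=2 (XY plane), |mask|=23  ⇒  voxels=161
  2. axis=0 (YZ plane), |mask|=28  ⇒  voxels=96

|visual hull| = 96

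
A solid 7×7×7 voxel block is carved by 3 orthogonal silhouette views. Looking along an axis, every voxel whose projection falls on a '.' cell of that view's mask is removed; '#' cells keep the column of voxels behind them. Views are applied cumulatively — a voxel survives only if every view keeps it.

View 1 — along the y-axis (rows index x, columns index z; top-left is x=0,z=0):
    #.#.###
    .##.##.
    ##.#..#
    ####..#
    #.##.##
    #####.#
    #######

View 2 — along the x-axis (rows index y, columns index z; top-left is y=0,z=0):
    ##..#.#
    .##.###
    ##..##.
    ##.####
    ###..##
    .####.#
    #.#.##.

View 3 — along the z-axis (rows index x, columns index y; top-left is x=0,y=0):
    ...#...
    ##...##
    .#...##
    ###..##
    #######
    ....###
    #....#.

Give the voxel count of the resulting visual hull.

start: 7×7×7 = 343 voxels
step 1: project along y, AND mask (36/49) → |grid| = 252
step 2: project along x, AND mask (33/49) → |grid| = 168
step 3: project along z, AND mask (25/49) → |grid| = 78

|visual hull| = 78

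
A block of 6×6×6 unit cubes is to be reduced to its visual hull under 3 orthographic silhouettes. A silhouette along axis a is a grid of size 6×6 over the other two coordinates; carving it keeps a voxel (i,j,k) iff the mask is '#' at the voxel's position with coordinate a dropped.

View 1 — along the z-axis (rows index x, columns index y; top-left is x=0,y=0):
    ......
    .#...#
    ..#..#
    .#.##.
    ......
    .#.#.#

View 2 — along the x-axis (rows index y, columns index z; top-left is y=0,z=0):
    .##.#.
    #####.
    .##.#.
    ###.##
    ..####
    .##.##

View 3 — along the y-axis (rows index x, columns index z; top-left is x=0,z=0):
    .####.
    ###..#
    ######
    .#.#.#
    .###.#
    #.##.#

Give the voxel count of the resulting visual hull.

before carving: 216 voxels (6×6×6)
  1. axis=2 (XY plane), |mask|=10  ⇒  voxels=60
  2. axis=0 (YZ plane), |mask|=24  ⇒  voxels=44
  3. axis=1 (XZ plane), |mask|=25  ⇒  voxels=27

voxel count = 27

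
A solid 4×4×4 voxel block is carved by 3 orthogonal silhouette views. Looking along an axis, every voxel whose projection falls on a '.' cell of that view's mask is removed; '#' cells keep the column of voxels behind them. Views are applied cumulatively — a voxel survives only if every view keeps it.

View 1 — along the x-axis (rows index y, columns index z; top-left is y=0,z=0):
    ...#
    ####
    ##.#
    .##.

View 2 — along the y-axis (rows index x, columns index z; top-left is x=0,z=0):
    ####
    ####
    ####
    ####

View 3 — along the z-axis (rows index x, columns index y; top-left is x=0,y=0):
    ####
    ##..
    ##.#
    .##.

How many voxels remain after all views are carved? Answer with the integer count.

full grid |V| = 64
[1] x-view keeps 10 columns → grid now 40
[2] y-view keeps 16 columns → grid now 40
[3] z-view keeps 11 columns → grid now 29

voxel count = 29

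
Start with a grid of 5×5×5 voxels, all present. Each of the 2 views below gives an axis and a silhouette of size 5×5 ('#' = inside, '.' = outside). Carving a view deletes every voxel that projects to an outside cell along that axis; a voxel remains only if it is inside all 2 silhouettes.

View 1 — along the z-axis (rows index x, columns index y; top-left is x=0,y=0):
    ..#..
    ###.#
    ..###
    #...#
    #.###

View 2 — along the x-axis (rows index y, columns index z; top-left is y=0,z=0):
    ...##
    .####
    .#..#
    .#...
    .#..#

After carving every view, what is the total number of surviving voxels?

full grid |V| = 125
V1 z: intersect with XY mask (14 set) -- 70 left
V2 x: intersect with YZ mask (11 set) -- 28 left

28 voxels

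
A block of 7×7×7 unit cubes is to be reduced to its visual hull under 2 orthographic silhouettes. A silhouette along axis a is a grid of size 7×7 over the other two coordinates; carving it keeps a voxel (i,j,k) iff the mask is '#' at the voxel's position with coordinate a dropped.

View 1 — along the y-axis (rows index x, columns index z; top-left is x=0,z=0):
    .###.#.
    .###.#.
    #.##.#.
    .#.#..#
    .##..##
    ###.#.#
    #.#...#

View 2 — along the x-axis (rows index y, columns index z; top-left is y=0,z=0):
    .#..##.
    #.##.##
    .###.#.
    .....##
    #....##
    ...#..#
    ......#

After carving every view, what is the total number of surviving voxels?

remaining voxels: 81

start: 7×7×7 = 343 voxels
V1 y: intersect with XZ mask (27 set) -- 189 left
V2 x: intersect with YZ mask (20 set) -- 81 left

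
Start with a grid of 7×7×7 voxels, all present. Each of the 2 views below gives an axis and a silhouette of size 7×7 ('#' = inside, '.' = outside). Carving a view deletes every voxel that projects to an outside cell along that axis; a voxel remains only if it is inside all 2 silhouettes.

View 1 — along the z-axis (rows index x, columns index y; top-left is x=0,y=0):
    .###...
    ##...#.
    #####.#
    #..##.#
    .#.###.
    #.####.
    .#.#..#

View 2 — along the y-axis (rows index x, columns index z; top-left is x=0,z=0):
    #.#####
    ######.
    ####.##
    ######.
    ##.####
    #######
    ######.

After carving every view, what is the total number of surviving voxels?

before carving: 343 voxels (7×7×7)
step 1: project along z, AND mask (28/49) → |grid| = 196
step 2: project along y, AND mask (43/49) → |grid| = 173

voxel count = 173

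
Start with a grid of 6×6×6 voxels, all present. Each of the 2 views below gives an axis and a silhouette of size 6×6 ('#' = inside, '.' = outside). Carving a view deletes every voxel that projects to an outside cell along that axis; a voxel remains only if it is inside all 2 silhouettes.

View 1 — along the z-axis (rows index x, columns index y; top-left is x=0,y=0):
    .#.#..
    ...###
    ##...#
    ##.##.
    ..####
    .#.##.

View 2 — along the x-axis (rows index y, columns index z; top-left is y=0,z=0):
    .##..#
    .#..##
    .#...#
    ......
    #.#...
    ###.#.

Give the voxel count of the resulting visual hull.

voxel count = 40

full grid |V| = 216
after view 1 [z-axis, 19 of 36 cells solid] → remaining = 114
after view 2 [x-axis, 14 of 36 cells solid] → remaining = 40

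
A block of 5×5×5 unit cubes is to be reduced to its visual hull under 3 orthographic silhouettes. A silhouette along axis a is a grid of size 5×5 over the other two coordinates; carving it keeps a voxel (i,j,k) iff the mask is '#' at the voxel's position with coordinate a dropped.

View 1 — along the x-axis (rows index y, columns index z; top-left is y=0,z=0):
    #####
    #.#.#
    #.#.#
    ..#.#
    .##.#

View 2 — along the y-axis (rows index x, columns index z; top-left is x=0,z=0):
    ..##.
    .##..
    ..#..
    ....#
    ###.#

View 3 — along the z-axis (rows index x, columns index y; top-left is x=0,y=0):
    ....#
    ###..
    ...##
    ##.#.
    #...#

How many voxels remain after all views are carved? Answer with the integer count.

remaining voxels: 17

initial block: 5^3 = 125
V1 x: intersect with YZ mask (16 set) -- 80 left
V2 y: intersect with XZ mask (10 set) -- 38 left
V3 z: intersect with XY mask (11 set) -- 17 left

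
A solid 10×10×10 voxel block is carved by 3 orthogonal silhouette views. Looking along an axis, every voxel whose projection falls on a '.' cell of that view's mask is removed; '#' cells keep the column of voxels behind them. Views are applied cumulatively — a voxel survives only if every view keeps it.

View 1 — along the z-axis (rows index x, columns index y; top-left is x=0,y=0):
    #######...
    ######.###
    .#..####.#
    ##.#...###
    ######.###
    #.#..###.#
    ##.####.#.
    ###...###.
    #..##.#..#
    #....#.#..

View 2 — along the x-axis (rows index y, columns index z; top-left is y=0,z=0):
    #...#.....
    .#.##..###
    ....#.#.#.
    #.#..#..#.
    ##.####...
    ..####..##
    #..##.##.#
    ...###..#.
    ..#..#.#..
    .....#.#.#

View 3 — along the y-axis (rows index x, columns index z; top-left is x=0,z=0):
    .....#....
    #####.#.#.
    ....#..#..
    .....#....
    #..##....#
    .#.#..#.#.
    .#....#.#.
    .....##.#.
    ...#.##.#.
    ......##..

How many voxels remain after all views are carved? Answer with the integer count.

remaining voxels: 86

before carving: 1000 voxels (10×10×10)
  1. axis=2 (XY plane), |mask|=64  ⇒  voxels=640
  2. axis=0 (YZ plane), |mask|=43  ⇒  voxels=274
  3. axis=1 (XZ plane), |mask|=31  ⇒  voxels=86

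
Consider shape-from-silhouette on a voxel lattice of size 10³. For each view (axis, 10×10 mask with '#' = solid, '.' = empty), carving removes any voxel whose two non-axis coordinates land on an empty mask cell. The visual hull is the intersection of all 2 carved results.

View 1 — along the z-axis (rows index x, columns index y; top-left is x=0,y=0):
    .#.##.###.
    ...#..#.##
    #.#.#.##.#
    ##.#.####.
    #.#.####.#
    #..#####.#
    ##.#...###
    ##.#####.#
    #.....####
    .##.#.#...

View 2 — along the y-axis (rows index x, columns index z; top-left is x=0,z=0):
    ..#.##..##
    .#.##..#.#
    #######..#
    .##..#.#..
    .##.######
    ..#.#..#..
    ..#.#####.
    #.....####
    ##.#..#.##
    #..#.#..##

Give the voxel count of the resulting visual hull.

remaining voxels: 329

start: 10×10×10 = 1000 voxels
step 1: project along z, AND mask (60/100) → |grid| = 600
step 2: project along y, AND mask (55/100) → |grid| = 329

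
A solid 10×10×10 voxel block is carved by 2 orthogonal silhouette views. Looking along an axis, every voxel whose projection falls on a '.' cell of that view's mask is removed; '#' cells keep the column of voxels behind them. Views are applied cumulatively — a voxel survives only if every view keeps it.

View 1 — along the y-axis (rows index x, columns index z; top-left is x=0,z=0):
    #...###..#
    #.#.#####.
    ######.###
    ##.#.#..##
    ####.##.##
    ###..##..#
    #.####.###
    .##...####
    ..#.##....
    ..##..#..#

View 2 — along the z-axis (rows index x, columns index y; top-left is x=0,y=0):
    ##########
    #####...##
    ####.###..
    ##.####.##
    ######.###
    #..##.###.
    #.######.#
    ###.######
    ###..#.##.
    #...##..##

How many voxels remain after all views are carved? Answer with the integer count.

before carving: 1000 voxels (10×10×10)
step 1: project along y, AND mask (62/100) → |grid| = 620
step 2: project along z, AND mask (75/100) → |grid| = 474

remaining voxels: 474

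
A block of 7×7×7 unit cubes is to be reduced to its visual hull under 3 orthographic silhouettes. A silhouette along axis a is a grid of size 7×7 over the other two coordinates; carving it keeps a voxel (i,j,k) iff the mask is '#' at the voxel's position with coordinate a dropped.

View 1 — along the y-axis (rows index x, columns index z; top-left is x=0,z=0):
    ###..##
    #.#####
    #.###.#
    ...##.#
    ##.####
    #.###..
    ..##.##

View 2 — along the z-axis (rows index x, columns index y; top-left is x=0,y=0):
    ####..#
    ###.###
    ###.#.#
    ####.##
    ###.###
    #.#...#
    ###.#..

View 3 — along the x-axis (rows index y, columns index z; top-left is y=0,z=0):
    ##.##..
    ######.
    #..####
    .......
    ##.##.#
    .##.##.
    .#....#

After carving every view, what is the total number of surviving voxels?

start: 7×7×7 = 343 voxels
[1] y-view keeps 33 columns → grid now 231
[2] z-view keeps 35 columns → grid now 168
[3] x-view keeps 26 columns → grid now 96

voxel count = 96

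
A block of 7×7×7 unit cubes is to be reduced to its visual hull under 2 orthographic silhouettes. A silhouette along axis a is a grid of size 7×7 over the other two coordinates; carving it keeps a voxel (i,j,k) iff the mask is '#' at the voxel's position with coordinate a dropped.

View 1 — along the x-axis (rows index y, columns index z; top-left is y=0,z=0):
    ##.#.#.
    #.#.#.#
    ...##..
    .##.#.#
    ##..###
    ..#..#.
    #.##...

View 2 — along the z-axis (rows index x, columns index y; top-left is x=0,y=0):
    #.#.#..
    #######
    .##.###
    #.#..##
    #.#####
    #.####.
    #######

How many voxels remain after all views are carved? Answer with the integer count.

full grid |V| = 343
step 1: project along x, AND mask (24/49) → |grid| = 168
step 2: project along z, AND mask (37/49) → |grid| = 123

voxel count = 123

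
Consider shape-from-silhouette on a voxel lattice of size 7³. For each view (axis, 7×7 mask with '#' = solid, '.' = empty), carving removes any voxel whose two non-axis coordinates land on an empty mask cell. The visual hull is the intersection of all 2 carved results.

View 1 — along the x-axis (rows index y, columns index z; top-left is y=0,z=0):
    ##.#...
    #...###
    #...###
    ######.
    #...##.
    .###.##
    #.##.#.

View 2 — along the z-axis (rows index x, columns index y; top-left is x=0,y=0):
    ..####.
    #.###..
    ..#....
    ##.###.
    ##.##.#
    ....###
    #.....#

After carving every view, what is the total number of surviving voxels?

initial block: 7^3 = 343
after view 1 [x-axis, 29 of 49 cells solid] → remaining = 203
after view 2 [z-axis, 24 of 49 cells solid] → remaining = 98

voxel count = 98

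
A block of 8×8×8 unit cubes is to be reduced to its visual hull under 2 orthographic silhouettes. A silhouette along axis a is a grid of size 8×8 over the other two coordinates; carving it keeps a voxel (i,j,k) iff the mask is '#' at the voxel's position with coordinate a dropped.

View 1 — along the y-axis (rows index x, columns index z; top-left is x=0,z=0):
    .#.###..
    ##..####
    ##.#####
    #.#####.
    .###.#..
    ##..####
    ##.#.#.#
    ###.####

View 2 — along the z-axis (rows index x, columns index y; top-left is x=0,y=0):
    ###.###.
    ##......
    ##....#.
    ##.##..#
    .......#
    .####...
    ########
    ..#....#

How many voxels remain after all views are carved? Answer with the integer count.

voxel count = 169

start: 8×8×8 = 512 voxels
V1 y: intersect with XZ mask (45 set) -- 360 left
V2 z: intersect with XY mask (31 set) -- 169 left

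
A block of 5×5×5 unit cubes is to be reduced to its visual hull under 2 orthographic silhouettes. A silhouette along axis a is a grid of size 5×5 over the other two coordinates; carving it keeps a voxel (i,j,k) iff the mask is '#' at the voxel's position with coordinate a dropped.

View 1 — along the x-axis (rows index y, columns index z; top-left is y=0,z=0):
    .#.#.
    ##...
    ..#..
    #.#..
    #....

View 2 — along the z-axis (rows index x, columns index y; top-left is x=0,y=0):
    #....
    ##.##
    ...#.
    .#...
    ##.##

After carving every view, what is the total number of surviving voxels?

full grid |V| = 125
[1] x-view keeps 8 columns → grid now 40
[2] z-view keeps 11 columns → grid now 20

|visual hull| = 20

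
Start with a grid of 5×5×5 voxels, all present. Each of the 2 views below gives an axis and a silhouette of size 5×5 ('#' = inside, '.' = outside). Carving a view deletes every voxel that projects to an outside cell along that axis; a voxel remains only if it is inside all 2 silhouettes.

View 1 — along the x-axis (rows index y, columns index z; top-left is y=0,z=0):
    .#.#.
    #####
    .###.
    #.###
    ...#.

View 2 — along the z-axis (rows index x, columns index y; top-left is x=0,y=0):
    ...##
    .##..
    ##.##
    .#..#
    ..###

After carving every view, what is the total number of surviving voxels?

initial block: 5^3 = 125
step 1: project along x, AND mask (15/25) → |grid| = 75
step 2: project along z, AND mask (13/25) → |grid| = 39

|visual hull| = 39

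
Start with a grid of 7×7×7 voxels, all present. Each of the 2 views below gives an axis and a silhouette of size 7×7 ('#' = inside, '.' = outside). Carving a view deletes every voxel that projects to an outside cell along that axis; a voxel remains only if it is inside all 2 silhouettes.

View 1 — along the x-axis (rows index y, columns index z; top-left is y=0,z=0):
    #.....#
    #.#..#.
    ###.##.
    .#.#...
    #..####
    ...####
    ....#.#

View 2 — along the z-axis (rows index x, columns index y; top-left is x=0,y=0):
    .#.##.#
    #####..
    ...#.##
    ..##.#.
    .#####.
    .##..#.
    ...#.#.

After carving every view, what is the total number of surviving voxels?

85 voxels

start: 7×7×7 = 343 voxels
step 1: project along x, AND mask (23/49) → |grid| = 161
step 2: project along z, AND mask (25/49) → |grid| = 85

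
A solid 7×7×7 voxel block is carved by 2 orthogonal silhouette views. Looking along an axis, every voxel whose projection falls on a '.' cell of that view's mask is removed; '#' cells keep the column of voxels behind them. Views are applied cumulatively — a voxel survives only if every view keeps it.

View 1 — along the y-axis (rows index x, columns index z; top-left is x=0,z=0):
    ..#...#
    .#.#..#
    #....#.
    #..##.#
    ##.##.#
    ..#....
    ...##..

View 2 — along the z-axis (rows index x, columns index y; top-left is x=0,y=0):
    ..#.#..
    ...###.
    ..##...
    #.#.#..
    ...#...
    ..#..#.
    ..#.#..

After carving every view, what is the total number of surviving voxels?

40 voxels

before carving: 343 voxels (7×7×7)
V1 y: intersect with XZ mask (19 set) -- 133 left
V2 z: intersect with XY mask (15 set) -- 40 left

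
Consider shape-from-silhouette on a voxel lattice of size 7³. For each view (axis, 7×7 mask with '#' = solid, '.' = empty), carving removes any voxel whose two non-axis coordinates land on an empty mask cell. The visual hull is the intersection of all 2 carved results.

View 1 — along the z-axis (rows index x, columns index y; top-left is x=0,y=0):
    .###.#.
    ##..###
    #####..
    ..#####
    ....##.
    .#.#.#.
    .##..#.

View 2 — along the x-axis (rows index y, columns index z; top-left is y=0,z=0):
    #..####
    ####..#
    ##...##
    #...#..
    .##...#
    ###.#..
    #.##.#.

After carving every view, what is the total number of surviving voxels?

start: 7×7×7 = 343 voxels
[1] z-view keeps 27 columns → grid now 189
[2] x-view keeps 27 columns → grid now 103

remaining voxels: 103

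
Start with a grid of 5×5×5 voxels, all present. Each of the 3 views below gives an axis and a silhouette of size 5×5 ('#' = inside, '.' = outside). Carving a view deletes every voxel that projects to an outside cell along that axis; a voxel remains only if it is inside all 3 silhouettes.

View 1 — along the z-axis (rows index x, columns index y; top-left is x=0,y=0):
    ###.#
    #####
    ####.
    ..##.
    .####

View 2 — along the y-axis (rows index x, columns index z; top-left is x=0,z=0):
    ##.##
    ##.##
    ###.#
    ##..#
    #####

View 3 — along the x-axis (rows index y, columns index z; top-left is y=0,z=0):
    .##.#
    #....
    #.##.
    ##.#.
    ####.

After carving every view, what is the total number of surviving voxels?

before carving: 125 voxels (5×5×5)
step 1: project along z, AND mask (19/25) → |grid| = 95
step 2: project along y, AND mask (20/25) → |grid| = 78
step 3: project along x, AND mask (14/25) → |grid| = 41

41 voxels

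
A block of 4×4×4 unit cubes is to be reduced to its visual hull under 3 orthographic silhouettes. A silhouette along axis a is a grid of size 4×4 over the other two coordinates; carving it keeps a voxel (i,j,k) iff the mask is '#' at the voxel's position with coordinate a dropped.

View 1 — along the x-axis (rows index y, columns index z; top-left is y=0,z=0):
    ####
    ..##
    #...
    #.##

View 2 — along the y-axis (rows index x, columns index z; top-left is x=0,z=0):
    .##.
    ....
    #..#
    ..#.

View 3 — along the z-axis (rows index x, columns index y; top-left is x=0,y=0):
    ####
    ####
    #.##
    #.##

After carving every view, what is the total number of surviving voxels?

|visual hull| = 11

full grid |V| = 64
carve view 1 (along x, YZ-mask fill 10/16): 40 voxels remain
carve view 2 (along y, XZ-mask fill 5/16): 13 voxels remain
carve view 3 (along z, XY-mask fill 14/16): 11 voxels remain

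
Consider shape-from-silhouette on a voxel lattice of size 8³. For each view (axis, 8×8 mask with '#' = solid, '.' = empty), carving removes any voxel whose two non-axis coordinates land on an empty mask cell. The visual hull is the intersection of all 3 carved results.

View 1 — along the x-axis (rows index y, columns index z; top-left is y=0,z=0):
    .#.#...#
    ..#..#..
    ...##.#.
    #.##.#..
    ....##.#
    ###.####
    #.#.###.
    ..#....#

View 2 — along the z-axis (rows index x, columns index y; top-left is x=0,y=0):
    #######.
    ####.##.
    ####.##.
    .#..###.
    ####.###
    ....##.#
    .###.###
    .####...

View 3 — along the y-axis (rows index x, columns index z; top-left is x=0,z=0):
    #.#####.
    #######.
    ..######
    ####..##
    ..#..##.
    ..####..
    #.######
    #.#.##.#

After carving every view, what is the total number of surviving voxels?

before carving: 512 voxels (8×8×8)
carve view 1 (along x, YZ-mask fill 29/64): 232 voxels remain
carve view 2 (along z, XY-mask fill 43/64): 165 voxels remain
carve view 3 (along y, XZ-mask fill 44/64): 122 voxels remain

remaining voxels: 122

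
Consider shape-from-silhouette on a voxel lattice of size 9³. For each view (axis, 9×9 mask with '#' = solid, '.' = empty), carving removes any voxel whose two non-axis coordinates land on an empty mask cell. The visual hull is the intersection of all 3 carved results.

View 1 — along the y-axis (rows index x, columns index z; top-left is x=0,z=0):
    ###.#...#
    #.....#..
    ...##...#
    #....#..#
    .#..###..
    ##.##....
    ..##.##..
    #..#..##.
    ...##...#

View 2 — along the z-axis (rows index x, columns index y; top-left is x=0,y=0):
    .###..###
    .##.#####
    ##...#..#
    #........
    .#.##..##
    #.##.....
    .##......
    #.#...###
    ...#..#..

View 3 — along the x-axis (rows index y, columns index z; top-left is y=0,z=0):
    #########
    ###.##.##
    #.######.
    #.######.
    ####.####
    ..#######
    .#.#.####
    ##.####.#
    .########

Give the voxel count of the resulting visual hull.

start: 9×9×9 = 729 voxels
  1. axis=1 (XZ plane), |mask|=32  ⇒  voxels=288
  2. axis=2 (XY plane), |mask|=35  ⇒  voxels=125
  3. axis=0 (YZ plane), |mask|=66  ⇒  voxels=99

99 voxels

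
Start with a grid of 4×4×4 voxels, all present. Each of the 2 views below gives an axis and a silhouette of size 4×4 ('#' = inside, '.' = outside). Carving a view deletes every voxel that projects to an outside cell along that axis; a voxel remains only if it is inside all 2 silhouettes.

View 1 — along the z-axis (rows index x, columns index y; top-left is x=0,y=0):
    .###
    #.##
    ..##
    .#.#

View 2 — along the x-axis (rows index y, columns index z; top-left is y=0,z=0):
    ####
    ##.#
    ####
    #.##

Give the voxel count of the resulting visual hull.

start: 4×4×4 = 64 voxels
V1 z: intersect with XY mask (10 set) -- 40 left
V2 x: intersect with YZ mask (14 set) -- 34 left

voxel count = 34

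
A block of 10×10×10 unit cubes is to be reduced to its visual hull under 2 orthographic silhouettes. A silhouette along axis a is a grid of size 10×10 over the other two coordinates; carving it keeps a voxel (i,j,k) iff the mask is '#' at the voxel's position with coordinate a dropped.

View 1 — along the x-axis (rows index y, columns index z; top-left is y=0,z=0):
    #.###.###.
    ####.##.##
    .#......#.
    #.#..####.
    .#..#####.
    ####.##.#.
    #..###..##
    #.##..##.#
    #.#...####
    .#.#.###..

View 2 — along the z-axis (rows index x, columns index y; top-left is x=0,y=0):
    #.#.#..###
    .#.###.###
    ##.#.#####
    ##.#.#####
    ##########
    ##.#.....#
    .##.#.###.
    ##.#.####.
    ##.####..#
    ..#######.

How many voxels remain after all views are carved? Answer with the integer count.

before carving: 1000 voxels (10×10×10)
step 1: project along x, AND mask (59/100) → |grid| = 590
step 2: project along z, AND mask (70/100) → |grid| = 427

|visual hull| = 427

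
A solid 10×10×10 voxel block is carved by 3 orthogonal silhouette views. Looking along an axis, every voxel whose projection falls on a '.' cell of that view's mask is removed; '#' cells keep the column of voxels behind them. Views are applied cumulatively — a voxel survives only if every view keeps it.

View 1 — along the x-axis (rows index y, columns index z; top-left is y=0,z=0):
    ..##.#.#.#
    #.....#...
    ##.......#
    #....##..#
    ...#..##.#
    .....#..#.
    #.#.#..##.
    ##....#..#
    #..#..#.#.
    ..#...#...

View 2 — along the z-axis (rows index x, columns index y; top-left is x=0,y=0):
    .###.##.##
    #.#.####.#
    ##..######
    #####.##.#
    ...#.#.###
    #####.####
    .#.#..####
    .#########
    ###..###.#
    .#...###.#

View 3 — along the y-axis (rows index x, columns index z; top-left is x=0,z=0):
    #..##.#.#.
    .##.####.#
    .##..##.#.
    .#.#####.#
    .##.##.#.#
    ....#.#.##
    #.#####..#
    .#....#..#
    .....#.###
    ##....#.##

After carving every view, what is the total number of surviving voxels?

|visual hull| = 134

start: 10×10×10 = 1000 voxels
  1. axis=0 (YZ plane), |mask|=35  ⇒  voxels=350
  2. axis=2 (XY plane), |mask|=71  ⇒  voxels=242
  3. axis=1 (XZ plane), |mask|=53  ⇒  voxels=134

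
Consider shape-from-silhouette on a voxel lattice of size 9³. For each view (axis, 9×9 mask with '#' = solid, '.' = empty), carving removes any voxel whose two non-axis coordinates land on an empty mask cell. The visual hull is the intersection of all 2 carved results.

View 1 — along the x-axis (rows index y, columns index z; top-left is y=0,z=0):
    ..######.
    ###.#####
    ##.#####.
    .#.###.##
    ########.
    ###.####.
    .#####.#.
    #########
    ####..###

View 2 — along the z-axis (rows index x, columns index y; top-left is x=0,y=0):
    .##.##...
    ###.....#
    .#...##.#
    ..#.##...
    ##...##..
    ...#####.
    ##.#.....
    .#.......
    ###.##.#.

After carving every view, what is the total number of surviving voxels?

remaining voxels: 244

initial block: 9^3 = 729
step 1: project along x, AND mask (64/81) → |grid| = 576
step 2: project along z, AND mask (34/81) → |grid| = 244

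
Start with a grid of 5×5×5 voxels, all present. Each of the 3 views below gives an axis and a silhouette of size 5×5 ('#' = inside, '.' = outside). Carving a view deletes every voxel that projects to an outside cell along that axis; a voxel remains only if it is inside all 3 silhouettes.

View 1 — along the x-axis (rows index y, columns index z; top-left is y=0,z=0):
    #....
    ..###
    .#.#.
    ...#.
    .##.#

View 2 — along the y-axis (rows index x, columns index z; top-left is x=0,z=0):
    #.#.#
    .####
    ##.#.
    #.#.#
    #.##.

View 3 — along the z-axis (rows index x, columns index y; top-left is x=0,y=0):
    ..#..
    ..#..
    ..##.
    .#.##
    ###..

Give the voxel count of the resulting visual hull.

13 voxels

initial block: 5^3 = 125
step 1: project along x, AND mask (10/25) → |grid| = 50
step 2: project along y, AND mask (16/25) → |grid| = 31
step 3: project along z, AND mask (10/25) → |grid| = 13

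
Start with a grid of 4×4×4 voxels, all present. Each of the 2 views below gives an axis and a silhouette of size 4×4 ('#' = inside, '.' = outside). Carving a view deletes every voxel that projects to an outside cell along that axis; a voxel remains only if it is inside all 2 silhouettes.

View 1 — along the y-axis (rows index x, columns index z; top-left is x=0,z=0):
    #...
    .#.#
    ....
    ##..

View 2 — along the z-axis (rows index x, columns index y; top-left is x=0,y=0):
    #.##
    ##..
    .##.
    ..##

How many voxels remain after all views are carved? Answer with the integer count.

|visual hull| = 11

full grid |V| = 64
step 1: project along y, AND mask (5/16) → |grid| = 20
step 2: project along z, AND mask (9/16) → |grid| = 11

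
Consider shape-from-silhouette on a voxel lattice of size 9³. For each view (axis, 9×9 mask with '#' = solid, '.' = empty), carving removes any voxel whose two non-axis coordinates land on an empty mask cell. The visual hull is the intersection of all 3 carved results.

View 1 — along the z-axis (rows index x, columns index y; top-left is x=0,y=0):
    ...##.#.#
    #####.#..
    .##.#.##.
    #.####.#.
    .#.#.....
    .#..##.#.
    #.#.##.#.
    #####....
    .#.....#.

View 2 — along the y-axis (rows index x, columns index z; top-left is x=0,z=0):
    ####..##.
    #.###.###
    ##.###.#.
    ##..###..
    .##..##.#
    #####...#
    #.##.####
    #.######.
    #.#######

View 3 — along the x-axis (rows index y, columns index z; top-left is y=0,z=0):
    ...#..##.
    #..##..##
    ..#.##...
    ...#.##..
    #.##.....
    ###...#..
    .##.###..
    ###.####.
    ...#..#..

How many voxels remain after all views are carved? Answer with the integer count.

voxel count = 118

before carving: 729 voxels (9×9×9)
step 1: project along z, AND mask (39/81) → |grid| = 351
step 2: project along y, AND mask (57/81) → |grid| = 246
step 3: project along x, AND mask (35/81) → |grid| = 118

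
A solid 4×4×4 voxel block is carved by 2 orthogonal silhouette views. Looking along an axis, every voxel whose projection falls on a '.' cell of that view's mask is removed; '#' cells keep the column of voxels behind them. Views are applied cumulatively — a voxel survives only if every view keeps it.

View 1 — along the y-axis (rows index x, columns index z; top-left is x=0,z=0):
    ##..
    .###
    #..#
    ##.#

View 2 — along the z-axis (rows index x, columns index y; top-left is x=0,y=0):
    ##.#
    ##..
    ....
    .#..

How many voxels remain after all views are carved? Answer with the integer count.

voxel count = 15

before carving: 64 voxels (4×4×4)
  1. axis=1 (XZ plane), |mask|=10  ⇒  voxels=40
  2. axis=2 (XY plane), |mask|=6  ⇒  voxels=15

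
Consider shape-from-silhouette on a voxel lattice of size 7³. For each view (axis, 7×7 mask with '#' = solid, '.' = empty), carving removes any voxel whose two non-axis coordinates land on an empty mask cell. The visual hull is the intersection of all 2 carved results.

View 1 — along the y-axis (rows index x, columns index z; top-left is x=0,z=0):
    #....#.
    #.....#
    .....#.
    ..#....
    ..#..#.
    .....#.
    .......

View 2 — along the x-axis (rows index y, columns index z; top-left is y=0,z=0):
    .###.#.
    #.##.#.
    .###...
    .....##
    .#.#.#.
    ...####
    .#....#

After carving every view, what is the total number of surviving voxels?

|visual hull| = 31

start: 7×7×7 = 343 voxels
  1. axis=1 (XZ plane), |mask|=9  ⇒  voxels=63
  2. axis=0 (YZ plane), |mask|=22  ⇒  voxels=31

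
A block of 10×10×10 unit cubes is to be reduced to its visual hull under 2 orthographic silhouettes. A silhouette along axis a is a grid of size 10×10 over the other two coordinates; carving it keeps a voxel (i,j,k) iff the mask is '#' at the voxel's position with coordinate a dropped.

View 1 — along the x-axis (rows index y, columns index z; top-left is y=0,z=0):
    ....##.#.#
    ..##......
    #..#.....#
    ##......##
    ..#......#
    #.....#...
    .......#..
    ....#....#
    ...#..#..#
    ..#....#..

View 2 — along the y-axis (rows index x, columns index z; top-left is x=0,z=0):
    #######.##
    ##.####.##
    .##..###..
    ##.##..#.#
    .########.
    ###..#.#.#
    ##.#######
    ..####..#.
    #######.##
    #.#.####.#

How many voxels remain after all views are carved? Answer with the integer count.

|visual hull| = 176

full grid |V| = 1000
after view 1 [x-axis, 25 of 100 cells solid] → remaining = 250
after view 2 [y-axis, 72 of 100 cells solid] → remaining = 176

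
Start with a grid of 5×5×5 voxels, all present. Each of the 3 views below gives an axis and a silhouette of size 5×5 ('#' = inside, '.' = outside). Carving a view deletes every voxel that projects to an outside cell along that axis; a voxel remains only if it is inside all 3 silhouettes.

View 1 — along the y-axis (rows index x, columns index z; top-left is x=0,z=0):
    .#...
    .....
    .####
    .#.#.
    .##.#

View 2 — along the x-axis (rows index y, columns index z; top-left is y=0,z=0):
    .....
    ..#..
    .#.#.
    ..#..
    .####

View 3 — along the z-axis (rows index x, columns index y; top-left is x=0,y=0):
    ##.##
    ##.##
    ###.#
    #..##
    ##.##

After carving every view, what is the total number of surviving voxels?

voxel count = 15

full grid |V| = 125
V1 y: intersect with XZ mask (10 set) -- 50 left
V2 x: intersect with YZ mask (8 set) -- 20 left
V3 z: intersect with XY mask (19 set) -- 15 left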